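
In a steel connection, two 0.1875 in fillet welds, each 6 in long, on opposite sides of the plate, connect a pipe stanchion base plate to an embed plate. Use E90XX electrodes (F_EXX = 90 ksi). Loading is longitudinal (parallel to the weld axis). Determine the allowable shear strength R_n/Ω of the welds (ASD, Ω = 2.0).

Effective throat t_e = 0.707 × 0.1875 = 0.1326 in.
Total length L = 12 in; A_we = 0.1326 × 12 = 1.591 in².
F_nw = 0.6 F_EXX = 0.6 × 90 = 54 ksi.
R_n = 54 × 1.591 = 85.9 kips; R_n/Ω = 85.9/2.0 = 42.95 kips.

R_n/Ω ≈ 43 kips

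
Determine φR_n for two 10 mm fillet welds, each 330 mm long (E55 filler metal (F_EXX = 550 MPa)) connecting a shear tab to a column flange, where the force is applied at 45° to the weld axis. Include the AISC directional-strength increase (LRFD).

t_e = 0.707 × 10 = 7.07 mm; A_we = 7.07 × 660 = 4666 mm².
Directional factor: 1.0 + 0.5 sin^1.5(45°) = 1.297.
F_nw = 0.6 × 550 × 1.297 = 428.1 MPa.
φR_n = 0.75 × 428.1 × 4666 × 10⁻³ = 1498 kN.

φR_n ≈ 1500 kN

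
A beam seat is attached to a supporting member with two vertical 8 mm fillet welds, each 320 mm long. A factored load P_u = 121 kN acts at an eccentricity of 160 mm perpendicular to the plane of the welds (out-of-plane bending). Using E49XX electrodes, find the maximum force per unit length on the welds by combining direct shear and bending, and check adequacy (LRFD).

E49XX → F_EXX = 490 MPa.
L_w = 2 × 320 = 640 mm; section modulus (unit throat) S = 2 × L²/6 = 34130 mm².
Direct shear f_v = P/L_w = 121×10³/640 = 189.1 N/mm.
Moment M = P × e = 121×10³ × 160 = 19360000 N·mm; bending f_b = M/S = 567.2 N/mm.
f_max = √(f_v² + f_b²) = √(189.1² + 567.2²) = 597.9 N/mm.
φr_n = 0.75 × 0.6 × 490 × (0.707 × 8) = 1247 N/mm → adequate.

f_max ≈ 598 N/mm; adequate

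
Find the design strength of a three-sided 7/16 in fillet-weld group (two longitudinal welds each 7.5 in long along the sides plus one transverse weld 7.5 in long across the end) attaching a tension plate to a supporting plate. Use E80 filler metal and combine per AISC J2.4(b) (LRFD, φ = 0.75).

φR_n ≈ 267 kip

E80XX → F_EXX = 80 ksi.
t_e = 0.707 × 0.4375 = 0.3093 in.
R_nwl = 0.6 × 80 × 0.3093 × 15 = 222.7 kip (longitudinal, 2 welds).
R_nwt = 0.6 × 80 × 0.3093 × 7.5 = 111.4 kip (transverse, base value).
(i) R_nwl + R_nwt = 334.1 kip; (ii) 0.85 R_nwl + 1.5 R_nwt = 356.3 kip.
R_n = max = 356.3 kip [governs: (ii)]; φR_n = 267.2 kip.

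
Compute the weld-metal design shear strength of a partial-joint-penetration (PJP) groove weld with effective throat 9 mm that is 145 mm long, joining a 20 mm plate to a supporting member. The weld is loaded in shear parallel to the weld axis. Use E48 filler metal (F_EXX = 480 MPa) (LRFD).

φR_n ≈ 282 kN

Effective throat (given) t_e = 9 mm.
A_we = 9 × 145 = 1305 mm².
F_nw = 0.6 F_EXX = 288 MPa.
φR_n = 0.75 × 288 × 1305 × 10⁻³ = 281.9 kN.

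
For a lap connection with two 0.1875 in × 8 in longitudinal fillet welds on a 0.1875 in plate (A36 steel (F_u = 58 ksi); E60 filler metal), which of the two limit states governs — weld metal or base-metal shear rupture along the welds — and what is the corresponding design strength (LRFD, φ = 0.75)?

φR_n ≈ 57.3 kip (weld metal governs)

E60XX → F_EXX = 60 ksi.
t_e = 0.707 × 0.1875 = 0.1326 in; L = 16 in.
Weld metal: φR_n = 0.75 × 0.6 × 60 × 0.1326 × 16 = 57.27 kip.
Base metal (shear rupture): φR_n = 0.75 × 0.6 × 58 × 0.1875 × 16 = 78.3 kip.
Governing: weld metal.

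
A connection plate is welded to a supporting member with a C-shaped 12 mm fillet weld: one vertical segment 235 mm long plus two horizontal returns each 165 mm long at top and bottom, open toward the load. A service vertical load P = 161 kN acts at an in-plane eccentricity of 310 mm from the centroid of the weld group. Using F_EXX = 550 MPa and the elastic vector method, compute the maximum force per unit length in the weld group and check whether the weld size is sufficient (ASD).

Total weld length L_w = 565 mm. Treat welds as unit-width lines.
Centroid: x̄ = 2×165×82.5 / 565 = 48.19 mm from the vertical weld.
Polar moment about centroid: J = I_x + I_y = [235³/12 + 2×165×117.5²] + [235×48.19² + 2(165³/12 + 165×34.31²)] = 7320000 mm³.
Direct shear f_v = P/L_w = 161×10³ / 565 = 285 N/mm (vertical).
Torsion M = P·e = 161×10³ × 310 = 49910000 N·mm.
Critical point at (x, y) = (116.8, 117.5) from centroid. f_tx = M·y/J = 801.1 N/mm; f_ty = M·x/J = 796.4 N/mm.
Resultant f_max = √[f_tx² + (f_v + f_ty)²] = √[801.1² + (285 + 796.4)²] = 1346 N/mm.
Capacity per unit length: r_n/Ω = (1/2.0) × 0.6 × 550 × (0.707 × 12) = 1400 N/mm.
1346 ≤ 1400 → adequate.

f_max ≈ 1350 N/mm; adequate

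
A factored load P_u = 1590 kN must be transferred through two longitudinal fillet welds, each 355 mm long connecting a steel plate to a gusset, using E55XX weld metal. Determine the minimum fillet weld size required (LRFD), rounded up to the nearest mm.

E55XX → F_EXX = 550 MPa.
Total weld length L = 710 mm.
Required throat t_e = P_u / (φ × 0.6 F_EXX × L) = 1590 / (0.75 × 0.6 × 550 × 710 × 10⁻³) = 9.048 mm.
Required leg w = t_e / 0.707 = 12.8 mm → use 13 mm.

w = 13 mm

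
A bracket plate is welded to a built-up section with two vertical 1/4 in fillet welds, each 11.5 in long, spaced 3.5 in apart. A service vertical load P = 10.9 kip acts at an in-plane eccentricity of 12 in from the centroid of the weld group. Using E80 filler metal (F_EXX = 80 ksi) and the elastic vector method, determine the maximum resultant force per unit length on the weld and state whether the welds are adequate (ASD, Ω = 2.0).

Total weld length L_w = 23 in. Treat welds as unit-width lines.
Polar moment about centroid: J = 2[d³/12 + d(b/2)²] = 2[11.5³/12 + 11.5×1.75²] = 323.9 in³.
Direct shear f_v = P/L_w = 10.9 / 23 = 0.4739 kip/in (vertical).
Torsion M = P·e = 10.9 × 12 = 130.8 kip·in.
Critical point at (x, y) = (1.75, 5.75) from centroid. f_tx = M·y/J = 2.322 kip/in; f_ty = M·x/J = 0.7067 kip/in.
Resultant f_max = √[f_tx² + (f_v + f_ty)²] = √[2.322² + (0.4739 + 0.7067)²] = 2.605 kip/in.
Capacity per unit length: r_n/Ω = (1/2.0) × 0.6 × 80 × (0.707 × 0.25) = 4.242 kip/in.
2.605 ≤ 4.242 → adequate.

f_max ≈ 2.6 kip/in; adequate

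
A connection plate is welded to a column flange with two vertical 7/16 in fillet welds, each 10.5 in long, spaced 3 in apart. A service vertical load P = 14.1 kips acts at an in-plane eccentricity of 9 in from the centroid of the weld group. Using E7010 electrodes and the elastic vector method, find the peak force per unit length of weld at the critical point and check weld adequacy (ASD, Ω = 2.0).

E70XX → F_EXX = 70 ksi.
Total weld length L_w = 21 in. Treat welds as unit-width lines.
Polar moment about centroid: J = 2[d³/12 + d(b/2)²] = 2[10.5³/12 + 10.5×1.5²] = 240.2 in³.
Direct shear f_v = P/L_w = 14.1 / 21 = 0.6714 kip/in (vertical).
Torsion M = P·e = 14.1 × 9 = 126.9 kip·in.
Critical point at (x, y) = (1.5, 5.25) from centroid. f_tx = M·y/J = 2.774 kip/in; f_ty = M·x/J = 0.7925 kip/in.
Resultant f_max = √[f_tx² + (f_v + f_ty)²] = √[2.774² + (0.6714 + 0.7925)²] = 3.136 kip/in.
Capacity per unit length: r_n/Ω = (1/2.0) × 0.6 × 70 × (0.707 × 0.4375) = 6.496 kip/in.
3.136 ≤ 6.496 → adequate.

f_max ≈ 3.14 kip/in; adequate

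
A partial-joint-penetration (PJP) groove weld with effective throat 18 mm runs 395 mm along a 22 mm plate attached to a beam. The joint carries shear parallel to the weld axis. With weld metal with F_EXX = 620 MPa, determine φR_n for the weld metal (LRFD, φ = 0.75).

Effective throat (given) t_e = 18 mm.
A_we = 18 × 395 = 7110 mm².
F_nw = 0.6 F_EXX = 372 MPa.
φR_n = 0.75 × 372 × 7110 × 10⁻³ = 1984 kN.

φR_n ≈ 1980 kN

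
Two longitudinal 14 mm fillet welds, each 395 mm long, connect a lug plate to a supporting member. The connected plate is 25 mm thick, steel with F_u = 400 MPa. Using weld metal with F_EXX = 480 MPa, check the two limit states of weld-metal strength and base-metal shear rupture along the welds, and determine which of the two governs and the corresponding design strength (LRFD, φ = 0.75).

φR_n ≈ 1690 kN (weld metal governs)

t_e = 0.707 × 14 = 9.898 mm; L = 790 mm.
Weld metal: φR_n = 0.75 × 0.6 × 480 × 9.898 × 790 × 10⁻³ = 1689 kN.
Base metal (shear rupture): φR_n = 0.75 × 0.6 × 400 × 25 × 790 × 10⁻³ = 3555 kN.
Governing: weld metal.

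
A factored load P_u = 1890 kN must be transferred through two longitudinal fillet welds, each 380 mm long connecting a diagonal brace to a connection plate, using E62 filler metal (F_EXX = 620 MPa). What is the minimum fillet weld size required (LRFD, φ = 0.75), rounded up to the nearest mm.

w = 13 mm

Total weld length L = 760 mm.
Required throat t_e = P_u / (φ × 0.6 F_EXX × L) = 1890 / (0.75 × 0.6 × 620 × 760 × 10⁻³) = 8.913 mm.
Required leg w = t_e / 0.707 = 12.61 mm → use 13 mm.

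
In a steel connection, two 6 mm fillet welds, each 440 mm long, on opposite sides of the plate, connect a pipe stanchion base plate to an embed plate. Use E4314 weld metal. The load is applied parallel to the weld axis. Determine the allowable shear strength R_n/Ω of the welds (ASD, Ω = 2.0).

R_n/Ω ≈ 482 kN

E43XX → F_EXX = 430 MPa.
Effective throat t_e = 0.707 × 6 = 4.242 mm.
Total length L = 880 mm; A_we = 4.242 × 880 = 3733 mm².
F_nw = 0.6 F_EXX = 0.6 × 430 = 258 MPa.
R_n = 258 × 3733 × 10⁻³ = 963.1 kN; R_n/Ω = 963.1/2.0 = 481.6 kN.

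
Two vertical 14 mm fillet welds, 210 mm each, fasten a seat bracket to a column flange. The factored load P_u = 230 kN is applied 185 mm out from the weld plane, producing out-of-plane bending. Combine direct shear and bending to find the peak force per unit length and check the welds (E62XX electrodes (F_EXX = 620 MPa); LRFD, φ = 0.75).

f_max ≈ 2950 N/mm; NOT adequate

L_w = 2 × 210 = 420 mm; section modulus (unit throat) S = 2 × L²/6 = 14700 mm².
Direct shear f_v = P/L_w = 230×10³/420 = 547.6 N/mm.
Moment M = P × e = 230×10³ × 185 = 42550000 N·mm; bending f_b = M/S = 2895 N/mm.
f_max = √(f_v² + f_b²) = √(547.6² + 2895²) = 2946 N/mm.
φr_n = 0.75 × 0.6 × 620 × (0.707 × 14) = 2762 N/mm → NOT adequate.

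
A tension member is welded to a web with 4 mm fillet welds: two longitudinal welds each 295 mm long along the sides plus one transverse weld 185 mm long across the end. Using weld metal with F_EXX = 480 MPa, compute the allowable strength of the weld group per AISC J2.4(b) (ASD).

R_n/Ω ≈ 317 kN

t_e = 0.707 × 4 = 2.828 mm.
R_nwl = 0.6 × 480 × 2.828 × 590 × 10⁻³ = 480.5 kN (longitudinal, 2 welds).
R_nwt = 0.6 × 480 × 2.828 × 185 × 10⁻³ = 150.7 kN (transverse, base value).
(i) R_nwl + R_nwt = 631.2 kN; (ii) 0.85 R_nwl + 1.5 R_nwt = 634.5 kN.
R_n = max = 634.5 kN [governs: (ii)]; R_n/Ω = 317.2 kN.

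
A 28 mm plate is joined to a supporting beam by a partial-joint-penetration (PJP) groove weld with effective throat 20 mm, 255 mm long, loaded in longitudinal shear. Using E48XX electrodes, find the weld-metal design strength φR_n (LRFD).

E48XX → F_EXX = 480 MPa.
Effective throat (given) t_e = 20 mm.
A_we = 20 × 255 = 5100 mm².
F_nw = 0.6 F_EXX = 288 MPa.
φR_n = 0.75 × 288 × 5100 × 10⁻³ = 1102 kN.

φR_n ≈ 1100 kN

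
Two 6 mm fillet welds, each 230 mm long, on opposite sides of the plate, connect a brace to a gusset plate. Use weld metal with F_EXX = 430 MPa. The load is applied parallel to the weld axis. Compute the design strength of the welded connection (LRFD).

Effective throat t_e = 0.707 × 6 = 4.242 mm.
Total length L = 460 mm; A_we = 4.242 × 460 = 1951 mm².
F_nw = 0.6 F_EXX = 0.6 × 430 = 258 MPa.
φR_n = 0.75 × 258 × 1951 × 10⁻³ = 377.6 kN.

φR_n ≈ 378 kN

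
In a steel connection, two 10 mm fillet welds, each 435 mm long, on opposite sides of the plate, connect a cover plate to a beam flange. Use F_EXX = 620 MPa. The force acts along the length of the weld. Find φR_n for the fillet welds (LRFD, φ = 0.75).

Effective throat t_e = 0.707 × 10 = 7.07 mm.
Total length L = 870 mm; A_we = 7.07 × 870 = 6151 mm².
F_nw = 0.6 F_EXX = 0.6 × 620 = 372 MPa.
φR_n = 0.75 × 372 × 6151 × 10⁻³ = 1716 kN.

φR_n ≈ 1720 kN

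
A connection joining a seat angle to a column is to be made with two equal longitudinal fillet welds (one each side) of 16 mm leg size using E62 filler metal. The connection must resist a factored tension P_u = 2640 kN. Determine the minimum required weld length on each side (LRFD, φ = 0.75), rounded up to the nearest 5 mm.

E62XX → F_EXX = 620 MPa.
Throat t_e = 0.707 × 16 = 11.31 mm.
φr_n = 0.75 × 0.6 × 620 × 11.31 × 10⁻³ = 3.156 kN/mm.
L_req = P_u / φr_n = 2640 / 3.156 = 836.5 mm total.
Per side: 836.5 / 2 = 418.2 mm.
Round up → use L = 420 mm on each side.

L = 420 mm on each side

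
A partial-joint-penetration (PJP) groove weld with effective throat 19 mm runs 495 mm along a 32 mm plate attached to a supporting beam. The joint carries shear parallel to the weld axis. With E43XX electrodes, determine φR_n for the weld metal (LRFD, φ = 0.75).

E43XX → F_EXX = 430 MPa.
Effective throat (given) t_e = 19 mm.
A_we = 19 × 495 = 9405 mm².
F_nw = 0.6 F_EXX = 258 MPa.
φR_n = 0.75 × 258 × 9405 × 10⁻³ = 1820 kN.

φR_n ≈ 1820 kN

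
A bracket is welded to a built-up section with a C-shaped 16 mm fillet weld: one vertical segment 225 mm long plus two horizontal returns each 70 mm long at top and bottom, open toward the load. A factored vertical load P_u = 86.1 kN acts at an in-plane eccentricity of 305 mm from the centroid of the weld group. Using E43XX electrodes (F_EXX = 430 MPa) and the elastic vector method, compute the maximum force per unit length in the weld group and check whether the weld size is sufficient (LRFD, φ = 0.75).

f_max ≈ 1270 N/mm; adequate

Total weld length L_w = 365 mm. Treat welds as unit-width lines.
Centroid: x̄ = 2×70×35 / 365 = 13.42 mm from the vertical weld.
Polar moment about centroid: J = I_x + I_y = [225³/12 + 2×70×112.5²] + [225×13.42² + 2(70³/12 + 70×21.58²)] = 2884000 mm³.
Direct shear f_v = P/L_w = 86.1×10³ / 365 = 235.9 N/mm (vertical).
Torsion M = P·e = 86.1×10³ × 305 = 26260000 N·mm.
Critical point at (x, y) = (56.58, 112.5) from centroid. f_tx = M·y/J = 1024 N/mm; f_ty = M·x/J = 515.2 N/mm.
Resultant f_max = √[f_tx² + (f_v + f_ty)²] = √[1024² + (235.9 + 515.2)²] = 1270 N/mm.
Capacity per unit length: φr_n = 0.75 × 0.6 × 430 × (0.707 × 16) = 2189 N/mm.
1270 ≤ 2189 → adequate.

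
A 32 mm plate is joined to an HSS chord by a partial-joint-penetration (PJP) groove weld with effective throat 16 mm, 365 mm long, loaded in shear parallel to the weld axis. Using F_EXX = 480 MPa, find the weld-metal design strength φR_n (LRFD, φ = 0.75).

φR_n ≈ 1260 kN

Effective throat (given) t_e = 16 mm.
A_we = 16 × 365 = 5840 mm².
F_nw = 0.6 F_EXX = 288 MPa.
φR_n = 0.75 × 288 × 5840 × 10⁻³ = 1261 kN.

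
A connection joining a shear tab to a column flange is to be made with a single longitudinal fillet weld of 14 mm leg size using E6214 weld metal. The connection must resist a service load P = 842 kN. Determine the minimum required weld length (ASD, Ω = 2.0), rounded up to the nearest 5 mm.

L = 460 mm

E62XX → F_EXX = 620 MPa.
Throat t_e = 0.707 × 14 = 9.898 mm.
r_n/Ω = (0.6 × 620 × 9.898) / 2.0 = 1841 N/mm = 1.841 kN/mm.
L_req = P / (r_n/Ω) = 842 / 1.841 = 457.4 mm total.
Round up → use L = 460 mm.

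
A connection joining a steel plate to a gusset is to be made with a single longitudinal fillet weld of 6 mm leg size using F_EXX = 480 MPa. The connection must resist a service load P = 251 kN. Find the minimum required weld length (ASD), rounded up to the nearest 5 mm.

L = 415 mm

Throat t_e = 0.707 × 6 = 4.242 mm.
r_n/Ω = (0.6 × 480 × 4.242) / 2.0 = 610.8 N/mm = 0.6108 kN/mm.
L_req = P / (r_n/Ω) = 251 / 0.6108 = 410.9 mm total.
Round up → use L = 415 mm.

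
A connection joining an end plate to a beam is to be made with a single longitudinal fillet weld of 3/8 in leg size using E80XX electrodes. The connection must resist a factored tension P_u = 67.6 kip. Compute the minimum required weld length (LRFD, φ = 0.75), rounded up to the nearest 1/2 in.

L = 7.5 in

E80XX → F_EXX = 80 ksi.
Throat t_e = 0.707 × 0.375 = 0.2651 in.
φr_n = 0.75 × 0.6 × 80 × 0.2651 = 9.544 kip/in.
L_req = P_u / φr_n = 67.6 / 9.544 = 7.083 in total.
Round up → use L = 7.5 in.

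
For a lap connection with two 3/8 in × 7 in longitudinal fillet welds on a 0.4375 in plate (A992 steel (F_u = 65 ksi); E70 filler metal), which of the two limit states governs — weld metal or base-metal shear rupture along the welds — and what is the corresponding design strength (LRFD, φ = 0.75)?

E70XX → F_EXX = 70 ksi.
t_e = 0.707 × 0.375 = 0.2651 in; L = 14 in.
Weld metal: φR_n = 0.75 × 0.6 × 70 × 0.2651 × 14 = 116.9 kips.
Base metal (shear rupture): φR_n = 0.75 × 0.6 × 65 × 0.4375 × 14 = 179.2 kips.
Governing: weld metal.

φR_n ≈ 117 kips (weld metal governs)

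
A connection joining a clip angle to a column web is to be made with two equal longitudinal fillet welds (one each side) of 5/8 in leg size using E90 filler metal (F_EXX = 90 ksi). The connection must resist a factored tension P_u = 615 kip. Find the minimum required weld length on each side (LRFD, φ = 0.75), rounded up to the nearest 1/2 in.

Throat t_e = 0.707 × 0.625 = 0.4419 in.
φr_n = 0.75 × 0.6 × 90 × 0.4419 = 17.9 kip/in.
L_req = P_u / φr_n = 615 / 17.9 = 34.37 in total.
Per side: 34.37 / 2 = 17.18 in.
Round up → use L = 17.5 in on each side.

L = 17.5 in on each side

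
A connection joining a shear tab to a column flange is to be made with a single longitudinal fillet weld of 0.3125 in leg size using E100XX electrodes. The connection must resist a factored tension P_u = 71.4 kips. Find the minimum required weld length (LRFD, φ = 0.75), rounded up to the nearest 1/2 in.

E100XX → F_EXX = 100 ksi.
Throat t_e = 0.707 × 0.3125 = 0.2209 in.
φr_n = 0.75 × 0.6 × 100 × 0.2209 = 9.942 kips/in.
L_req = P_u / φr_n = 71.4 / 9.942 = 7.182 in total.
Round up → use L = 7.5 in.

L = 7.5 in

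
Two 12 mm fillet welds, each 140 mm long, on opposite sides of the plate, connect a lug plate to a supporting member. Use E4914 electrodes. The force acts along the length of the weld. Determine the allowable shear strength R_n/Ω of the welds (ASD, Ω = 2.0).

R_n/Ω ≈ 349 kN

E49XX → F_EXX = 490 MPa.
Effective throat t_e = 0.707 × 12 = 8.484 mm.
Total length L = 280 mm; A_we = 8.484 × 280 = 2376 mm².
F_nw = 0.6 F_EXX = 0.6 × 490 = 294 MPa.
R_n = 294 × 2376 × 10⁻³ = 698.4 kN; R_n/Ω = 698.4/2.0 = 349.2 kN.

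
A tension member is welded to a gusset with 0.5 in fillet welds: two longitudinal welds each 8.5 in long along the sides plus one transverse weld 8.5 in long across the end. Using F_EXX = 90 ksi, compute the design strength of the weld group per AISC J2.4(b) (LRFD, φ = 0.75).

t_e = 0.707 × 0.5 = 0.3535 in.
R_nwl = 0.6 × 90 × 0.3535 × 17 = 324.5 kip (longitudinal, 2 welds).
R_nwt = 0.6 × 90 × 0.3535 × 8.5 = 162.3 kip (transverse, base value).
(i) R_nwl + R_nwt = 486.8 kip; (ii) 0.85 R_nwl + 1.5 R_nwt = 519.2 kip.
R_n = max = 519.2 kip [governs: (ii)]; φR_n = 389.4 kip.

φR_n ≈ 389 kip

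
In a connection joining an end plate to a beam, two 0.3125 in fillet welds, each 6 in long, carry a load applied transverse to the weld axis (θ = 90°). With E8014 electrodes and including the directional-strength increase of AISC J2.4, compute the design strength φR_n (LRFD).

E80XX → F_EXX = 80 ksi.
t_e = 0.707 × 0.3125 = 0.2209 in; A_we = 0.2209 × 12 = 2.651 in².
Directional factor: 1.0 + 0.5 sin^1.5(90°) = 1.5.
F_nw = 0.6 × 80 × 1.5 = 72 ksi.
φR_n = 0.75 × 72 × 2.651 = 143.2 kip.

φR_n ≈ 143 kip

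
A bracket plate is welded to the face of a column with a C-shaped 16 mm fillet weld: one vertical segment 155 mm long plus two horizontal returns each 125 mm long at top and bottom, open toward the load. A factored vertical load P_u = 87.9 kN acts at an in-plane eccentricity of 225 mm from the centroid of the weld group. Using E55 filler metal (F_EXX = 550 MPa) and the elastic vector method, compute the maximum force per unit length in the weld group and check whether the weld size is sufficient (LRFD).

f_max ≈ 1090 N/mm; adequate

Total weld length L_w = 405 mm. Treat welds as unit-width lines.
Centroid: x̄ = 2×125×62.5 / 405 = 38.58 mm from the vertical weld.
Polar moment about centroid: J = I_x + I_y = [155³/12 + 2×125×77.5²] + [155×38.58² + 2(125³/12 + 125×23.92²)] = 2511000 mm³.
Direct shear f_v = P/L_w = 87.9×10³ / 405 = 217 N/mm (vertical).
Torsion M = P·e = 87.9×10³ × 225 = 19778000 N·mm.
Critical point at (x, y) = (86.42, 77.5) from centroid. f_tx = M·y/J = 610.4 N/mm; f_ty = M·x/J = 680.6 N/mm.
Resultant f_max = √[f_tx² + (f_v + f_ty)²] = √[610.4² + (217 + 680.6)²] = 1086 N/mm.
Capacity per unit length: φr_n = 0.75 × 0.6 × 550 × (0.707 × 16) = 2800 N/mm.
1086 ≤ 2800 → adequate.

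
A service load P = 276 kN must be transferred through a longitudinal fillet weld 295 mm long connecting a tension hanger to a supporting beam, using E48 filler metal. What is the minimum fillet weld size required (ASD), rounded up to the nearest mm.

w = 10 mm

E48XX → F_EXX = 480 MPa.
Total weld length L = 295 mm.
Required throat t_e = P × Ω / (0.6 F_EXX × L) = 276 × 2.0 / (0.6 × 480 × 295 × 10⁻³) = 6.497 mm.
Required leg w = t_e / 0.707 = 9.19 mm → use 10 mm.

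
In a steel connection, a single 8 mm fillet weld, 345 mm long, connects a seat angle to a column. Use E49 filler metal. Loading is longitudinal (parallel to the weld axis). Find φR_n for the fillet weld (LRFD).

E49XX → F_EXX = 490 MPa.
Effective throat t_e = 0.707 × 8 = 5.656 mm.
Total length L = 345 mm; A_we = 5.656 × 345 = 1951 mm².
F_nw = 0.6 F_EXX = 0.6 × 490 = 294 MPa.
φR_n = 0.75 × 294 × 1951 × 10⁻³ = 430.3 kN.

φR_n ≈ 430 kN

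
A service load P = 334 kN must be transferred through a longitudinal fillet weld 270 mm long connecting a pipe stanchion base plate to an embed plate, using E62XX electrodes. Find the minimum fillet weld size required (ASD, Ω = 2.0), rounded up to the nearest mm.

E62XX → F_EXX = 620 MPa.
Total weld length L = 270 mm.
Required throat t_e = P × Ω / (0.6 F_EXX × L) = 334 × 2.0 / (0.6 × 620 × 270 × 10⁻³) = 6.651 mm.
Required leg w = t_e / 0.707 = 9.407 mm → use 10 mm.

w = 10 mm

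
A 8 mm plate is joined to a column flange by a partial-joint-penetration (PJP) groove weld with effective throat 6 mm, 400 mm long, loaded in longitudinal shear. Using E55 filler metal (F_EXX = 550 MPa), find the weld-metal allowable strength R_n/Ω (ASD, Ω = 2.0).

R_n/Ω ≈ 396 kN

Effective throat (given) t_e = 6 mm.
A_we = 6 × 400 = 2400 mm².
F_nw = 0.6 F_EXX = 330 MPa.
R_n/Ω = (330 × 2400) / 2.0 × 10⁻³ = 396 kN.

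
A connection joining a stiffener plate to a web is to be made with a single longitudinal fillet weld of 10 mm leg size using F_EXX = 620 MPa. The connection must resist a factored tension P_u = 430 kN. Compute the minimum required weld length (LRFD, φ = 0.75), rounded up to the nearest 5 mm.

L = 220 mm

Throat t_e = 0.707 × 10 = 7.07 mm.
φr_n = 0.75 × 0.6 × 620 × 7.07 × 10⁻³ = 1.973 kN/mm.
L_req = P_u / φr_n = 430 / 1.973 = 218 mm total.
Round up → use L = 220 mm.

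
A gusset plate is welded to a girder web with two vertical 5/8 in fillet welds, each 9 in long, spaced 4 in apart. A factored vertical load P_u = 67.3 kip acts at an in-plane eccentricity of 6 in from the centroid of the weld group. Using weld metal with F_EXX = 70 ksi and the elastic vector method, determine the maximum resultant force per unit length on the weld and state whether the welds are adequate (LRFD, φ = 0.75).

Total weld length L_w = 18 in. Treat welds as unit-width lines.
Polar moment about centroid: J = 2[d³/12 + d(b/2)²] = 2[9³/12 + 9×2²] = 193.5 in³.
Direct shear f_v = P/L_w = 67.3 / 18 = 3.739 kip/in (vertical).
Torsion M = P·e = 67.3 × 6 = 403.8 kip·in.
Critical point at (x, y) = (2, 4.5) from centroid. f_tx = M·y/J = 9.391 kip/in; f_ty = M·x/J = 4.174 kip/in.
Resultant f_max = √[f_tx² + (f_v + f_ty)²] = √[9.391² + (3.739 + 4.174)²] = 12.28 kip/in.
Capacity per unit length: φr_n = 0.75 × 0.6 × 70 × (0.707 × 0.625) = 13.92 kip/in.
12.28 ≤ 13.92 → adequate.

f_max ≈ 12.3 kip/in; adequate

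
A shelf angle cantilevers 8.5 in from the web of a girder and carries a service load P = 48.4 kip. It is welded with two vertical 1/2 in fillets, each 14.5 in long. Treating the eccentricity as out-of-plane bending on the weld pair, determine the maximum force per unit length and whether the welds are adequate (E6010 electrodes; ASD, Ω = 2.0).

f_max ≈ 6.1 kip/in; adequate

E60XX → F_EXX = 60 ksi.
L_w = 2 × 14.5 = 29 in; section modulus (unit throat) S = 2 × L²/6 = 70.08 in².
Direct shear f_v = P/L_w = 48.4/29 = 1.669 kip/in.
Moment M = P × e = 48.4 × 8.5 = 411.4 kip·in; bending f_b = M/S = 5.87 kip/in.
f_max = √(f_v² + f_b²) = √(1.669² + 5.87²) = 6.103 kip/in.
r_n/Ω = (1/2.0) × 0.6 × 60 × (0.707 × 0.5) = 6.363 kip/in → adequate.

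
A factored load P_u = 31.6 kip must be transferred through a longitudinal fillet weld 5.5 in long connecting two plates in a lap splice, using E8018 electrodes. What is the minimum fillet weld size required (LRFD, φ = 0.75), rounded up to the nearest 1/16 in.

E80XX → F_EXX = 80 ksi.
Total weld length L = 5.5 in.
Required throat t_e = P_u / (φ × 0.6 F_EXX × L) = 31.6 / (0.75 × 0.6 × 80 × 5.5) = 0.1596 in.
Required leg w = t_e / 0.707 = 0.2257 in → use 1/4 in.

w = 1/4 in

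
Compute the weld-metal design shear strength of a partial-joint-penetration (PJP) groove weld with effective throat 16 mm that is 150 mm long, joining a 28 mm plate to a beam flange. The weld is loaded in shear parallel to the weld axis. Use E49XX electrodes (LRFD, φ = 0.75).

E49XX → F_EXX = 490 MPa.
Effective throat (given) t_e = 16 mm.
A_we = 16 × 150 = 2400 mm².
F_nw = 0.6 F_EXX = 294 MPa.
φR_n = 0.75 × 294 × 2400 × 10⁻³ = 529.2 kN.

φR_n ≈ 529 kN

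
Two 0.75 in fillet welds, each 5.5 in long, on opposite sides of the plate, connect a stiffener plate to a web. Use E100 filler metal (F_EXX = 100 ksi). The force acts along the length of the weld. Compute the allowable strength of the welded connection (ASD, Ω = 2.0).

Effective throat t_e = 0.707 × 0.75 = 0.5302 in.
Total length L = 11 in; A_we = 0.5302 × 11 = 5.833 in².
F_nw = 0.6 F_EXX = 0.6 × 100 = 60 ksi.
R_n = 60 × 5.833 = 350 kips; R_n/Ω = 350/2.0 = 175 kips.

R_n/Ω ≈ 175 kips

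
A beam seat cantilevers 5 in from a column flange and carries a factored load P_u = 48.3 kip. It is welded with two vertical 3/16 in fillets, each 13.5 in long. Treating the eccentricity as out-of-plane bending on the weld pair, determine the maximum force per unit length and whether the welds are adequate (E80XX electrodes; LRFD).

E80XX → F_EXX = 80 ksi.
L_w = 2 × 13.5 = 27 in; section modulus (unit throat) S = 2 × L²/6 = 60.75 in².
Direct shear f_v = P/L_w = 48.3/27 = 1.789 kip/in.
Moment M = P × e = 48.3 × 5 = 241.5 kip·in; bending f_b = M/S = 3.975 kip/in.
f_max = √(f_v² + f_b²) = √(1.789² + 3.975²) = 4.359 kip/in.
φr_n = 0.75 × 0.6 × 80 × (0.707 × 0.1875) = 4.772 kip/in → adequate.

f_max ≈ 4.36 kip/in; adequate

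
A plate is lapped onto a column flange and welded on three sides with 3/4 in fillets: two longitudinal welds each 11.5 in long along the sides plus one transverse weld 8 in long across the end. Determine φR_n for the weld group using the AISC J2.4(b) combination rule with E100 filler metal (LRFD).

E100XX → F_EXX = 100 ksi.
t_e = 0.707 × 0.75 = 0.5302 in.
R_nwl = 0.6 × 100 × 0.5302 × 23 = 731.7 kips (longitudinal, 2 welds).
R_nwt = 0.6 × 100 × 0.5302 × 8 = 254.5 kips (transverse, base value).
(i) R_nwl + R_nwt = 986.3 kips; (ii) 0.85 R_nwl + 1.5 R_nwt = 1004 kips.
R_n = max = 1004 kips [governs: (ii)]; φR_n = 752.8 kips.

φR_n ≈ 753 kips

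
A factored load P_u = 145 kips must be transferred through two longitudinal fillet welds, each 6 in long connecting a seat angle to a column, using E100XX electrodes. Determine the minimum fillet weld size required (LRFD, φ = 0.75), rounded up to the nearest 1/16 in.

E100XX → F_EXX = 100 ksi.
Total weld length L = 12 in.
Required throat t_e = P_u / (φ × 0.6 F_EXX × L) = 145 / (0.75 × 0.6 × 100 × 12) = 0.2685 in.
Required leg w = t_e / 0.707 = 0.3798 in → use 7/16 in.

w = 7/16 in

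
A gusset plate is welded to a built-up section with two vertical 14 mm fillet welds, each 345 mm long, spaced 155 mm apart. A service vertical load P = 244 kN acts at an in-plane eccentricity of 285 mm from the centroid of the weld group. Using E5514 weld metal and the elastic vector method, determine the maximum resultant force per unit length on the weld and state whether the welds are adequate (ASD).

f_max ≈ 1380 N/mm; adequate

E55XX → F_EXX = 550 MPa.
Total weld length L_w = 690 mm. Treat welds as unit-width lines.
Polar moment about centroid: J = 2[d³/12 + d(b/2)²] = 2[345³/12 + 345×77.5²] = 10990000 mm³.
Direct shear f_v = P/L_w = 244×10³ / 690 = 353.6 N/mm (vertical).
Torsion M = P·e = 244×10³ × 285 = 69540000 N·mm.
Critical point at (x, y) = (77.5, 172.5) from centroid. f_tx = M·y/J = 1092 N/mm; f_ty = M·x/J = 490.5 N/mm.
Resultant f_max = √[f_tx² + (f_v + f_ty)²] = √[1092² + (353.6 + 490.5)²] = 1380 N/mm.
Capacity per unit length: r_n/Ω = (1/2.0) × 0.6 × 550 × (0.707 × 14) = 1633 N/mm.
1380 ≤ 1633 → adequate.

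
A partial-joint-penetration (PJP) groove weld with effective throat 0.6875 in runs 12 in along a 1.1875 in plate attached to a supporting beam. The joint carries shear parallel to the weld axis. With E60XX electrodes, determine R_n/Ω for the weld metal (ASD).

R_n/Ω ≈ 148 kips

E60XX → F_EXX = 60 ksi.
Effective throat (given) t_e = 0.6875 in.
A_we = 0.6875 × 12 = 8.25 in².
F_nw = 0.6 F_EXX = 36 ksi.
R_n/Ω = (36 × 8.25) / 2.0 = 148.5 kips.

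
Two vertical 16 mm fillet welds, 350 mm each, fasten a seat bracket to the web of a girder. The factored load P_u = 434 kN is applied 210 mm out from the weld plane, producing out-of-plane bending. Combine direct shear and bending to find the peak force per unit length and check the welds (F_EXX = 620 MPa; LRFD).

f_max ≈ 2320 N/mm; adequate

L_w = 2 × 350 = 700 mm; section modulus (unit throat) S = 2 × L²/6 = 40830 mm².
Direct shear f_v = P/L_w = 434×10³/700 = 620 N/mm.
Moment M = P × e = 434×10³ × 210 = 91140000 N·mm; bending f_b = M/S = 2232 N/mm.
f_max = √(f_v² + f_b²) = √(620² + 2232²) = 2317 N/mm.
φr_n = 0.75 × 0.6 × 620 × (0.707 × 16) = 3156 N/mm → adequate.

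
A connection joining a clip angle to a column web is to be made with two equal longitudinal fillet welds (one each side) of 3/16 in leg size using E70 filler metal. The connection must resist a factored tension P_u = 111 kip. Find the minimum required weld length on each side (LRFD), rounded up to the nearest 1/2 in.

L = 13.5 in on each side

E70XX → F_EXX = 70 ksi.
Throat t_e = 0.707 × 0.1875 = 0.1326 in.
φr_n = 0.75 × 0.6 × 70 × 0.1326 = 4.176 kip/in.
L_req = P_u / φr_n = 111 / 4.176 = 26.58 in total.
Per side: 26.58 / 2 = 13.29 in.
Round up → use L = 13.5 in on each side.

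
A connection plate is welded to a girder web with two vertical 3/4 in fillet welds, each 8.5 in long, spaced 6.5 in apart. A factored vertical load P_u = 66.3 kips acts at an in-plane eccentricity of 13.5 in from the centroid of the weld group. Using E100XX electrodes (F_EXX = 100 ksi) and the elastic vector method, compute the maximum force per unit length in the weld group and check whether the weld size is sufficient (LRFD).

Total weld length L_w = 17 in. Treat welds as unit-width lines.
Polar moment about centroid: J = 2[d³/12 + d(b/2)²] = 2[8.5³/12 + 8.5×3.25²] = 281.9 in³.
Direct shear f_v = P/L_w = 66.3 / 17 = 3.9 kip/in (vertical).
Torsion M = P·e = 66.3 × 13.5 = 895.05 kip·in.
Critical point at (x, y) = (3.25, 4.25) from centroid. f_tx = M·y/J = 13.49 kip/in; f_ty = M·x/J = 10.32 kip/in.
Resultant f_max = √[f_tx² + (f_v + f_ty)²] = √[13.49² + (3.9 + 10.32)²] = 19.6 kip/in.
Capacity per unit length: φr_n = 0.75 × 0.6 × 100 × (0.707 × 0.75) = 23.86 kip/in.
19.6 ≤ 23.86 → adequate.

f_max ≈ 19.6 kip/in; adequate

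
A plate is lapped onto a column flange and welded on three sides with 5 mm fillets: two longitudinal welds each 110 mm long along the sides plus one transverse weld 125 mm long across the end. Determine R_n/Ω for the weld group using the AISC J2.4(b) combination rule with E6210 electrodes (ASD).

E62XX → F_EXX = 620 MPa.
t_e = 0.707 × 5 = 3.535 mm.
R_nwl = 0.6 × 620 × 3.535 × 220 × 10⁻³ = 289.3 kN (longitudinal, 2 welds).
R_nwt = 0.6 × 620 × 3.535 × 125 × 10⁻³ = 164.4 kN (transverse, base value).
(i) R_nwl + R_nwt = 453.7 kN; (ii) 0.85 R_nwl + 1.5 R_nwt = 492.5 kN.
R_n = max = 492.5 kN [governs: (ii)]; R_n/Ω = 246.2 kN.

R_n/Ω ≈ 246 kN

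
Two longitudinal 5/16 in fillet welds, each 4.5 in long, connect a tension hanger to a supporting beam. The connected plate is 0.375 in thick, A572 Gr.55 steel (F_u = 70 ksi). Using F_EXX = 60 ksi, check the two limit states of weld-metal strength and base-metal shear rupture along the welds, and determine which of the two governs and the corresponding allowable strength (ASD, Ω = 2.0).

R_n/Ω ≈ 35.8 kip (weld metal governs)

t_e = 0.707 × 0.3125 = 0.2209 in; L = 9 in.
Weld metal: R_n/Ω = (1/2.0) × 0.6 × 60 × 0.2209 × 9 = 35.79 kip.
Base metal (shear rupture): R_n/Ω = (1/2.0) × 0.6 × 70 × 0.375 × 9 = 70.88 kip.
Governing: weld metal.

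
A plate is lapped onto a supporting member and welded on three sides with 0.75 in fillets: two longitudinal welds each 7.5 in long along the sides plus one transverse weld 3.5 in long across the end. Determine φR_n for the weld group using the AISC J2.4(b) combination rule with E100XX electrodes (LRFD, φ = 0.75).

φR_n ≈ 441 kip

E100XX → F_EXX = 100 ksi.
t_e = 0.707 × 0.75 = 0.5302 in.
R_nwl = 0.6 × 100 × 0.5302 × 15 = 477.2 kip (longitudinal, 2 welds).
R_nwt = 0.6 × 100 × 0.5302 × 3.5 = 111.4 kip (transverse, base value).
(i) R_nwl + R_nwt = 588.6 kip; (ii) 0.85 R_nwl + 1.5 R_nwt = 572.7 kip.
R_n = max = 588.6 kip [governs: (i)]; φR_n = 441.4 kip.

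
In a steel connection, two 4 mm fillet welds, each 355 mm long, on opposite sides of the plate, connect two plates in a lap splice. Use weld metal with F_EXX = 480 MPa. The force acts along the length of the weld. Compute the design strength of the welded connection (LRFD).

φR_n ≈ 434 kN

Effective throat t_e = 0.707 × 4 = 2.828 mm.
Total length L = 710 mm; A_we = 2.828 × 710 = 2008 mm².
F_nw = 0.6 F_EXX = 0.6 × 480 = 288 MPa.
φR_n = 0.75 × 288 × 2008 × 10⁻³ = 433.7 kN.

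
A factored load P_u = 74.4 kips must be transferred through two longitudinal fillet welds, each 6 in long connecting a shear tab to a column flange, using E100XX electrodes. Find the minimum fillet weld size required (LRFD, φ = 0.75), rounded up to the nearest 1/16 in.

w = 1/4 in

E100XX → F_EXX = 100 ksi.
Total weld length L = 12 in.
Required throat t_e = P_u / (φ × 0.6 F_EXX × L) = 74.4 / (0.75 × 0.6 × 100 × 12) = 0.1378 in.
Required leg w = t_e / 0.707 = 0.1949 in → use 1/4 in.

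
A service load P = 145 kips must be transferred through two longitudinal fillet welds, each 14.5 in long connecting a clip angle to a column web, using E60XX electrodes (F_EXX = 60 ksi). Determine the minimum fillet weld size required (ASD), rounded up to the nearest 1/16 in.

w = 7/16 in

Total weld length L = 29 in.
Required throat t_e = P × Ω / (0.6 F_EXX × L) = 145 × 2.0 / (0.6 × 60 × 29) = 0.2778 in.
Required leg w = t_e / 0.707 = 0.3929 in → use 7/16 in.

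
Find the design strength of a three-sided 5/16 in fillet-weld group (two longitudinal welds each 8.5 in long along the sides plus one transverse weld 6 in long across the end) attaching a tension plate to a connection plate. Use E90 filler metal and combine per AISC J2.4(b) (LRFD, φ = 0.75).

φR_n ≈ 210 kip

E90XX → F_EXX = 90 ksi.
t_e = 0.707 × 0.3125 = 0.2209 in.
R_nwl = 0.6 × 90 × 0.2209 × 17 = 202.8 kip (longitudinal, 2 welds).
R_nwt = 0.6 × 90 × 0.2209 × 6 = 71.58 kip (transverse, base value).
(i) R_nwl + R_nwt = 274.4 kip; (ii) 0.85 R_nwl + 1.5 R_nwt = 279.8 kip.
R_n = max = 279.8 kip [governs: (ii)]; φR_n = 209.8 kip.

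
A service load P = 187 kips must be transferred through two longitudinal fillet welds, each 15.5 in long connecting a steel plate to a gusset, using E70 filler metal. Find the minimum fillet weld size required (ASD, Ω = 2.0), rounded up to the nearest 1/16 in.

E70XX → F_EXX = 70 ksi.
Total weld length L = 31 in.
Required throat t_e = P × Ω / (0.6 F_EXX × L) = 187 × 2.0 / (0.6 × 70 × 31) = 0.2873 in.
Required leg w = t_e / 0.707 = 0.4063 in → use 7/16 in.

w = 7/16 in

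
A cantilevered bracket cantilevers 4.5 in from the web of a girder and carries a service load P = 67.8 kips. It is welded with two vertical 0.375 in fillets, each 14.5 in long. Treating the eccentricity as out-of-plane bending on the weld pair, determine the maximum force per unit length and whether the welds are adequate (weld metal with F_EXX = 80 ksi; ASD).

f_max ≈ 4.94 kip/in; adequate

L_w = 2 × 14.5 = 29 in; section modulus (unit throat) S = 2 × L²/6 = 70.08 in².
Direct shear f_v = P/L_w = 67.8/29 = 2.338 kip/in.
Moment M = P × e = 67.8 × 4.5 = 305.1 kip·in; bending f_b = M/S = 4.353 kip/in.
f_max = √(f_v² + f_b²) = √(2.338² + 4.353²) = 4.941 kip/in.
r_n/Ω = (1/2.0) × 0.6 × 80 × (0.707 × 0.375) = 6.363 kip/in → adequate.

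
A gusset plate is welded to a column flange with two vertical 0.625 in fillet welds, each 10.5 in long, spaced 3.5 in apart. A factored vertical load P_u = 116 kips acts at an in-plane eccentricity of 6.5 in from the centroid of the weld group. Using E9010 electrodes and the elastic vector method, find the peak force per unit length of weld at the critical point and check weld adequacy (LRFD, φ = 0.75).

f_max ≈ 18.7 kip/in; NOT adequate

E90XX → F_EXX = 90 ksi.
Total weld length L_w = 21 in. Treat welds as unit-width lines.
Polar moment about centroid: J = 2[d³/12 + d(b/2)²] = 2[10.5³/12 + 10.5×1.75²] = 257.2 in³.
Direct shear f_v = P/L_w = 116 / 21 = 5.524 kip/in (vertical).
Torsion M = P·e = 116 × 6.5 = 754 kip·in.
Critical point at (x, y) = (1.75, 5.25) from centroid. f_tx = M·y/J = 15.39 kip/in; f_ty = M·x/J = 5.129 kip/in.
Resultant f_max = √[f_tx² + (f_v + f_ty)²] = √[15.39² + (5.524 + 5.129)²] = 18.72 kip/in.
Capacity per unit length: φr_n = 0.75 × 0.6 × 90 × (0.707 × 0.625) = 17.9 kip/in.
18.72 > 17.9 → NOT adequate.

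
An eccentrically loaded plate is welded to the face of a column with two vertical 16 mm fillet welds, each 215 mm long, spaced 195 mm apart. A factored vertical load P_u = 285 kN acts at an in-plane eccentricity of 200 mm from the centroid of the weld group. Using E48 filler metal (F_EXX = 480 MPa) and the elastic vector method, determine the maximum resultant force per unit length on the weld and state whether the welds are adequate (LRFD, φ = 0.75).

Total weld length L_w = 430 mm. Treat welds as unit-width lines.
Polar moment about centroid: J = 2[d³/12 + d(b/2)²] = 2[215³/12 + 215×97.5²] = 5744000 mm³.
Direct shear f_v = P/L_w = 285×10³ / 430 = 662.8 N/mm (vertical).
Torsion M = P·e = 285×10³ × 200 = 57000000 N·mm.
Critical point at (x, y) = (97.5, 107.5) from centroid. f_tx = M·y/J = 1067 N/mm; f_ty = M·x/J = 967.5 N/mm.
Resultant f_max = √[f_tx² + (f_v + f_ty)²] = √[1067² + (662.8 + 967.5)²] = 1948 N/mm.
Capacity per unit length: φr_n = 0.75 × 0.6 × 480 × (0.707 × 16) = 2443 N/mm.
1948 ≤ 2443 → adequate.

f_max ≈ 1950 N/mm; adequate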